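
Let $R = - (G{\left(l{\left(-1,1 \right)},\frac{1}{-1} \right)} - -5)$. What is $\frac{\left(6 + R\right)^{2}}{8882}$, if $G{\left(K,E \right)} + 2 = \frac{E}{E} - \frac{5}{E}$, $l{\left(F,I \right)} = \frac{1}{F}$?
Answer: $\frac{9}{8882} \approx 0.0010133$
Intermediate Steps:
$G{\left(K,E \right)} = -1 - \frac{5}{E}$ ($G{\left(K,E \right)} = -2 - \left(\frac{5}{E} - \frac{E}{E}\right) = -2 + \left(1 - \frac{5}{E}\right) = -1 - \frac{5}{E}$)
$R = -9$ ($R = - (\frac{-5 - \frac{1}{-1}}{\frac{1}{-1}} - -5) = - (\frac{-5 - -1}{-1} + 5) = - (- (-5 + 1) + 5) = - (\left(-1\right) \left(-4\right) + 5) = - (4 + 5) = \left(-1\right) 9 = -9$)
$\frac{\left(6 + R\right)^{2}}{8882} = \frac{\left(6 - 9\right)^{2}}{8882} = \left(-3\right)^{2} \cdot \frac{1}{8882} = 9 \cdot \frac{1}{8882} = \frac{9}{8882}$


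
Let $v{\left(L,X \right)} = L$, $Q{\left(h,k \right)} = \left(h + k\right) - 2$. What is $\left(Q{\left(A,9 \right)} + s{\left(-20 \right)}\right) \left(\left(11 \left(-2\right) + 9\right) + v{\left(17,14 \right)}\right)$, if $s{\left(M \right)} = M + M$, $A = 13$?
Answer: $-80$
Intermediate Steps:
$Q{\left(h,k \right)} = -2 + h + k$
$s{\left(M \right)} = 2 M$
$\left(Q{\left(A,9 \right)} + s{\left(-20 \right)}\right) \left(\left(11 \left(-2\right) + 9\right) + v{\left(17,14 \right)}\right) = \left(\left(-2 + 13 + 9\right) + 2 \left(-20\right)\right) \left(\left(11 \left(-2\right) + 9\right) + 17\right) = \left(20 - 40\right) \left(\left(-22 + 9\right) + 17\right) = - 20 \left(-13 + 17\right) = \left(-20\right) 4 = -80$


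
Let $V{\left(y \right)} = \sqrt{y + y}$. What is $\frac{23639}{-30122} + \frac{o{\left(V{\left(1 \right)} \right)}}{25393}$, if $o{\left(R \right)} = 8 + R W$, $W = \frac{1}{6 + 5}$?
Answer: $- \frac{600024151}{764887946} + \frac{\sqrt{2}}{279323} \approx -0.78446$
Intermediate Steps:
$W = \frac{1}{11} \approx 0.090909$
$V{\left(y \right)} = \sqrt{2} \sqrt{y}$ ($V{\left(y \right)} = \sqrt{2 y} = \sqrt{2} \sqrt{y}$)
$o{\left(R \right)} = 8 + \frac{R}{11}$ ($o{\left(R \right)} = 8 + R \frac{1}{11} = 8 + \frac{R}{11}$)
$\frac{23639}{-30122} + \frac{o{\left(V{\left(1 \right)} \right)}}{25393} = \frac{23639}{-30122} + \frac{8 + \frac{\sqrt{2} \sqrt{1}}{11}}{25393} = 23639 \left(- \frac{1}{30122}\right) + \left(8 + \frac{\sqrt{2} \cdot 1}{11}\right) \frac{1}{25393} = - \frac{23639}{30122} + \left(8 + \frac{\sqrt{2}}{11}\right) \frac{1}{25393} = - \frac{23639}{30122} + \left(\frac{8}{25393} + \frac{\sqrt{2}}{279323}\right) = - \frac{600024151}{764887946} + \frac{\sqrt{2}}{279323}$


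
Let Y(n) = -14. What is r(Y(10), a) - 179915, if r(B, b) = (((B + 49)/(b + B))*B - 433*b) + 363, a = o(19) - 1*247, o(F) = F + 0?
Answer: -9779943/121 ≈ -80826.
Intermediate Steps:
o(F) = F
a = -228 (a = 19 - 1*247 = 19 - 247 = -228)
r(B, b) = 363 - 433*b + B*(49 + B)/(B + b) (r(B, b) = (((49 + B)/(B + b))*B - 433*b) + 363 = (B*(49 + B)/(B + b) - 433*b) + 363 = (-433*b + B*(49 + B)/(B + b)) + 363 = 363 - 433*b + B*(49 + B)/(B + b))
r(Y(10), a) - 179915 = ((-14)² - 433*(-228)² + 363*(-228) + 412*(-14) - 433*(-14)*(-228))/(-14 - 228) - 179915 = (196 - 433*51984 - 82764 - 5768 - 1382136)/(-242) - 179915 = -(196 - 22509072 - 82764 - 5768 - 1382136)/242 - 179915 = -1/242*(-23979544) - 179915 = 11989772/121 - 179915 = -9779943/121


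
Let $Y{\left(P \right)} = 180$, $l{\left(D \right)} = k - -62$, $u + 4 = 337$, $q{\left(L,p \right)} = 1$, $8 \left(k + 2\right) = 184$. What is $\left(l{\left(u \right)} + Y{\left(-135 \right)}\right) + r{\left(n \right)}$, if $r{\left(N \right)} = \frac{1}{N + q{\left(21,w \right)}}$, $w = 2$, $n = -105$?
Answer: $\frac{27351}{104} \approx 262.99$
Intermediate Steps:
$k = 21$ ($k = -2 + \frac{1}{8} \cdot 184 = -2 + 23 = 21$)
$u = 333$ ($u = -4 + 337 = 333$)
$l{\left(D \right)} = 83$ ($l{\left(D \right)} = 21 - -62 = 21 + 62 = 83$)
$r{\left(N \right)} = \frac{1}{1 + N}$ ($r{\left(N \right)} = \frac{1}{N + 1} = \frac{1}{1 + N}$)
$\left(l{\left(u \right)} + Y{\left(-135 \right)}\right) + r{\left(n \right)} = \left(83 + 180\right) + \frac{1}{1 - 105} = 263 + \frac{1}{-104} = 263 - \frac{1}{104} = \frac{27351}{104}$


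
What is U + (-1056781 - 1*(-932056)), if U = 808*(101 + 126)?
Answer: 58691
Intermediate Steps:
U = 183416 (U = 808*227 = 183416)
U + (-1056781 - 1*(-932056)) = 183416 + (-1056781 - 1*(-932056)) = 183416 + (-1056781 + 932056) = 183416 - 124725 = 58691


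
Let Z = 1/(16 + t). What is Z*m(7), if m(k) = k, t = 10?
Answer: 7/26 ≈ 0.26923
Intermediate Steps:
Z = 1/26 (Z = 1/(16 + 10) = 1/26 ≈ 0.038462)
Z*m(7) = (1/26)*7 = 7/26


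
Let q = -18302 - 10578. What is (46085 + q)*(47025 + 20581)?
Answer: 1163161230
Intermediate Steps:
q = -28880
(46085 + q)*(47025 + 20581) = (46085 - 28880)*(47025 + 20581) = 17205*67606 = 1163161230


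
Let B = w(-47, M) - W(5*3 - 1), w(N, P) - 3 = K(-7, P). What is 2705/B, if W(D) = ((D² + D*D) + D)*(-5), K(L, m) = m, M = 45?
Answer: 2705/2078 ≈ 1.3017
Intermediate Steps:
w(N, P) = 3 + P
W(D) = -10*D² - 5*D (W(D) = ((D² + D²) + D)*(-5) = (2*D² + D)*(-5) = (D + 2*D²)*(-5) = -10*D² - 5*D)
B = 2078 (B = (3 + 45) - (-5)*(5*3 - 1)*(1 + 2*(5*3 - 1)) = 48 - (-5)*(15 - 1)*(1 + 2*(15 - 1)) = 48 - (-5)*14*(1 + 2*14) = 48 - (-5)*14*(1 + 28) = 48 - (-5)*14*29 = 48 - 1*(-2030) = 48 + 2030 = 2078)
2705/B = 2705/2078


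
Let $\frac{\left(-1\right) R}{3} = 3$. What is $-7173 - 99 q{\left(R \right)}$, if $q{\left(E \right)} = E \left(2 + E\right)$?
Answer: $-13410$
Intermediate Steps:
$R = -9$ ($R = \left(-3\right) 3 = -9$)
$-7173 - 99 q{\left(R \right)} = -7173 - 99 \left(- 9 \left(2 - 9\right)\right) = -7173 - 99 \left(\left(-9\right) \left(-7\right)\right) = -7173 - 99 \cdot 63 = -7173 - 6237 = -13410$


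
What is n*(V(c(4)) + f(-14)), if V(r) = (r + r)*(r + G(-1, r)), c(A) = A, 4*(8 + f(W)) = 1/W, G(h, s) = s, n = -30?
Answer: -47025/28 ≈ -1679.5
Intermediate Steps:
f(W) = -8 + 1/(4*W)
V(r) = 4*r² (V(r) = (r + r)*(r + r) = (2*r)*(2*r) = 4*r²)
n*(V(c(4)) + f(-14)) = -30*(4*4² + (-8 + (¼)/(-14))) = -30*(4*16 + (-8 + (¼)*(-1/14))) = -30*(64 + (-8 - 1/56)) = -30*(64 - 449/56) = -30*3135/56 = -47025/28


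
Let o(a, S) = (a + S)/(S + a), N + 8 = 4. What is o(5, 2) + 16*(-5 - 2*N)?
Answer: 49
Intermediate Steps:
N = -4 (N = -8 + 4 = -4)
o(a, S) = 1 (o(a, S) = (S + a)/(S + a) = 1)
o(5, 2) + 16*(-5 - 2*N) = 1 + 16*(-5 - 2*(-4)) = 1 + 16*(-5 + 8) = 1 + 16*3 = 1 + 48 = 49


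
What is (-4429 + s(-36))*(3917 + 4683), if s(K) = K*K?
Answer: -26943800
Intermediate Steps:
s(K) = K**2
(-4429 + s(-36))*(3917 + 4683) = (-4429 + (-36)**2)*(3917 + 4683) = (-4429 + 1296)*8600 = -3133*8600 = -26943800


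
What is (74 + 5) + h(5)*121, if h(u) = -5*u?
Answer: -2946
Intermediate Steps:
(74 + 5) + h(5)*121 = (74 + 5) - 5*5*121 = 79 - 25*121 = 79 - 3025 = -2946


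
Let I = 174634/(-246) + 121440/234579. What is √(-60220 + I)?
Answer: I*√5636022384930888819/9617739 ≈ 246.84*I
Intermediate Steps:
I = -6822599141/9617739 (I = 174634*(-1/246) + 121440*(1/234579) = -87317/123 + 40480/78193 = -6822599141/9617739 ≈ -709.38)
√(-60220 + I) = √(-60220 - 6822599141/9617739) = √(-586002841721/9617739) = I*√5636022384930888819/9617739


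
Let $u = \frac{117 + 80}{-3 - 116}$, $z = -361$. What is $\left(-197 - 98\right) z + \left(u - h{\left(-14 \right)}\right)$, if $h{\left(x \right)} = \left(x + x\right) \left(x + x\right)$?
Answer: $\frac{12579412}{119} \approx 1.0571 \cdot 10^{5}$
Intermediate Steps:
$u = - \frac{197}{119}$ ($u = \frac{197}{-119} = 197 \left(- \frac{1}{119}\right) = - \frac{197}{119} \approx -1.6555$)
$h{\left(x \right)} = 4 x^{2}$ ($h{\left(x \right)} = 2 x 2 x = 4 x^{2}$)
$\left(-197 - 98\right) z + \left(u - h{\left(-14 \right)}\right) = \left(-197 - 98\right) \left(-361\right) - \left(\frac{197}{119} + 4 \left(-14\right)^{2}\right) = \left(-295\right) \left(-361\right) - \left(\frac{197}{119} + 4 \cdot 196\right) = 106495 - \frac{93493}{119} = \frac{12579412}{119}$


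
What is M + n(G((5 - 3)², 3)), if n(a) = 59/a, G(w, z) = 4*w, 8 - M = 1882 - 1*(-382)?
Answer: -36037/16 ≈ -2252.3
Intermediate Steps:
M = -2256 (M = 8 - (1882 - 1*(-382)) = 8 - (1882 + 382) = 8 - 1*2264 = 8 - 2264 = -2256)
M + n(G((5 - 3)², 3)) = -2256 + 59/((4*(5 - 3)²)) = -2256 + 59/((4*2²)) = -2256 + 59/((4*4)) = -2256 + 59/16 = -36037/16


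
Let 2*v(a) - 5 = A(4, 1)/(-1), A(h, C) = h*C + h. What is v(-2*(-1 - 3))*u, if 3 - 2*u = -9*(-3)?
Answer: 18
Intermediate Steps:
A(h, C) = h + C*h (A(h, C) = C*h + h = h + C*h)
u = -12 (u = 3/2 - (-9)*(-3)/2 = 3/2 - ½*27 = 3/2 - 27/2 = -12)
v(a) = -3/2 (v(a) = 5/2 + ((4*(1 + 1))/(-1))/2 = 5/2 + ((4*2)*(-1))/2 = 5/2 + (8*(-1))/2 = 5/2 + (½)*(-8) = 5/2 - 4 = -3/2)
v(-2*(-1 - 3))*u = -3/2*(-12) = 18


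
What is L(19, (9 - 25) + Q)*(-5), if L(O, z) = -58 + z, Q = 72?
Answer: 10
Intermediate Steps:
L(19, (9 - 25) + Q)*(-5) = (-58 + ((9 - 25) + 72))*(-5) = (-58 + (-16 + 72))*(-5) = (-58 + 56)*(-5) = -2*(-5) = 10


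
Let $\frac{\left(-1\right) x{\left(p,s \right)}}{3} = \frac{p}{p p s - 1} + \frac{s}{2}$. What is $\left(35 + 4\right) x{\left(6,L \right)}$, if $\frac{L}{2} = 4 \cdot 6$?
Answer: $- \frac{4850118}{1727} \approx -2808.4$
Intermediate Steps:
$L = 48$ ($L = 2 \cdot 4 \cdot 6 = 2 \cdot 24 = 48$)
$x{\left(p,s \right)} = - \frac{3 s}{2} - \frac{3 p}{-1 + s p^{2}}$ ($x{\left(p,s \right)} = - 3 \left(\frac{p}{p p s - 1} + \frac{s}{2}\right) = - 3 \left(\frac{p}{p^{2} s - 1} + s \frac{1}{2}\right) = - 3 \left(\frac{p}{s p^{2} - 1} + \frac{s}{2}\right) = - 3 \left(\frac{p}{-1 + s p^{2}} + \frac{s}{2}\right) = - 3 \left(\frac{s}{2} + \frac{p}{-1 + s p^{2}}\right) = - \frac{3 s}{2} - \frac{3 p}{-1 + s p^{2}}$)
$\left(35 + 4\right) x{\left(6,L \right)} = \left(35 + 4\right) \frac{3 \left(48 - 12 - 6^{2} \cdot 48^{2}\right)}{2 \left(-1 + 48 \cdot 6^{2}\right)} = 39 \frac{3 \left(48 - 12 - 36 \cdot 2304\right)}{2 \left(-1 + 48 \cdot 36\right)} = 39 \frac{3 \left(48 - 12 - 82944\right)}{2 \left(-1 + 1728\right)} = 39 \cdot \frac{3}{2} \cdot \frac{1}{1727} \left(-82908\right) = 39 \left(- \frac{124362}{1727}\right) = - \frac{4850118}{1727}$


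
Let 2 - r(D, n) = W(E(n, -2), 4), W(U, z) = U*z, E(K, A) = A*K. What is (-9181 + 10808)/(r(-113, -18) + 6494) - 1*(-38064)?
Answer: 241784155/6352 ≈ 38064.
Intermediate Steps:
r(D, n) = 2 + 8*n (r(D, n) = 2 - (-2*n)*4 = 2 - (-8)*n = 2 + 8*n)
(-9181 + 10808)/(r(-113, -18) + 6494) - 1*(-38064) = (-9181 + 10808)/((2 + 8*(-18)) + 6494) - 1*(-38064) = 1627/((2 - 144) + 6494) + 38064 = 1627/(-142 + 6494) + 38064 = 1627/6352 + 38064 = 241784155/6352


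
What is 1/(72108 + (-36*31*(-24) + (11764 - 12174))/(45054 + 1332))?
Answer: 23193/1672414031 ≈ 1.3868e-5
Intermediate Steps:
1/(72108 + (-36*31*(-24) + (11764 - 12174))/(45054 + 1332)) = 1/(72108 + (-1116*(-24) - 410)/46386) = 1/(72108 + (26784 - 410)*(1/46386)) = 1/(72108 + 26374*(1/46386)) = 1/(72108 + 13187/23193) = 1/(1672414031/23193) = 23193/1672414031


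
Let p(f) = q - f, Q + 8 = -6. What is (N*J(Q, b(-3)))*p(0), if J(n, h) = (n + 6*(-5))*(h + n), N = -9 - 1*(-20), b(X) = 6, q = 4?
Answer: 15488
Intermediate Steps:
N = 11 (N = -9 + 20 = 11)
Q = -14 (Q = -8 - 6 = -14)
J(n, h) = (-30 + n)*(h + n) (J(n, h) = (n - 30)*(h + n) = (-30 + n)*(h + n))
p(f) = 4 - f
(N*J(Q, b(-3)))*p(0) = (11*((-14)² - 30*6 - 30*(-14) + 6*(-14)))*(4 - 1*0) = (11*(196 - 180 + 420 - 84))*(4 + 0) = (11*352)*4 = 3872*4 = 15488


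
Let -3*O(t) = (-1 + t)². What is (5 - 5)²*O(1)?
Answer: 0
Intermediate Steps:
O(t) = -(-1 + t)²/3
(5 - 5)²*O(1) = (5 - 5)²*(-(-1 + 1)²/3) = 0²*(-⅓*0²) = 0*(-⅓*0) = 0*0 = 0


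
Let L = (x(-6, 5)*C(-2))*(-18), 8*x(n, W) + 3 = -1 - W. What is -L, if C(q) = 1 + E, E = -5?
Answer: 81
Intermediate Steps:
x(n, W) = -1/2 - W/8 (x(n, W) = -3/8 + (-1 - W)/8 = -3/8 + (-1/8 - W/8) = -1/2 - W/8)
C(q) = -4 (C(q) = 1 - 5 = -4)
L = -81 (L = ((-1/2 - 1/8*5)*(-4))*(-18) = ((-1/2 - 5/8)*(-4))*(-18) = -9/8*(-4)*(-18) = (9/2)*(-18) = -81)
-L = -1*(-81) = 81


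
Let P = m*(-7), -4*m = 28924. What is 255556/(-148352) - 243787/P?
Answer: -12275441769/1877283296 ≈ -6.5389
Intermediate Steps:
m = -7231 (m = -¼*28924 = -7231)
P = 50617 (P = -7231*(-7) = 50617)
255556/(-148352) - 243787/P = 255556/(-148352) - 243787/50617 = 255556*(-1/148352) - 243787*1/50617 = -63889/37088 - 243787/50617 = -12275441769/1877283296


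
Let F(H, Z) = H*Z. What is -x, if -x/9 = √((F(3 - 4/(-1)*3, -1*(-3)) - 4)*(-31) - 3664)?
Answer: 9*I*√4935 ≈ 632.25*I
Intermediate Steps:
x = -9*I*√4935 (x = -9*√(((3 - 4/(-1)*3)*(-1*(-3)) - 4)*(-31) - 3664) = -9*√(((3 - 4*(-1)*3)*3 - 4)*(-31) - 3664) = -9*√(((3 + 4*3)*3 - 4)*(-31) - 3664) = -9*√(((3 + 12)*3 - 4)*(-31) - 3664) = -9*√((15*3 - 4)*(-31) - 3664) = -9*√((45 - 4)*(-31) - 3664) = -9*√(41*(-31) - 3664) = -9*√(-1271 - 3664) = -9*I*√4935 ≈ -632.25*I)
-x = -(-9)*I*√4935 = 9*I*√4935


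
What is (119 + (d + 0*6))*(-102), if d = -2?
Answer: -11934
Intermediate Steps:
(119 + (d + 0*6))*(-102) = (119 + (-2 + 0*6))*(-102) = (119 + (-2 + 0))*(-102) = (119 - 2)*(-102) = 117*(-102) = -11934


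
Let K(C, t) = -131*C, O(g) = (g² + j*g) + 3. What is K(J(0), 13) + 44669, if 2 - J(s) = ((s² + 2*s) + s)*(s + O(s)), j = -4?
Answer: 44407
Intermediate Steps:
O(g) = 3 + g² - 4*g (O(g) = (g² - 4*g) + 3 = 3 + g² - 4*g)
J(s) = 2 - (s² + 3*s)*(3 + s² - 3*s) (J(s) = 2 - ((s² + 2*s) + s)*(s + (3 + s² - 4*s)) = 2 - (s² + 3*s)*(3 + s² - 3*s))
K(J(0), 13) + 44669 = -131*(2 - 1*0⁴ - 9*0 + 6*0²) + 44669 = -131*(2 - 1*0 + 0 + 6*0) + 44669 = -131*(2 + 0 + 0 + 0) + 44669 = -131*2 + 44669 = -262 + 44669 = 44407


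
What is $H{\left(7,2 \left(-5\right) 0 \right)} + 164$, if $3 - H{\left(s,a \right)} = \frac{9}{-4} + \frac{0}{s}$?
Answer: $\frac{677}{4} \approx 169.25$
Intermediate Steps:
$H{\left(s,a \right)} = \frac{21}{4}$ ($H{\left(s,a \right)} = 3 - \left(\frac{9}{-4} + \frac{0}{s}\right) = 3 - \left(9 \left(- \frac{1}{4}\right) + 0\right) = 3 - \left(- \frac{9}{4} + 0\right) = 3 - - \frac{9}{4} = 3 + \frac{9}{4} = \frac{21}{4}$)
$H{\left(7,2 \left(-5\right) 0 \right)} + 164 = \frac{21}{4} + 164 = \frac{677}{4}$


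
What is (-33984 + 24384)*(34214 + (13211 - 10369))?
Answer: -355737600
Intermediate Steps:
(-33984 + 24384)*(34214 + (13211 - 10369)) = -9600*(34214 + 2842) = -9600*37056 = -355737600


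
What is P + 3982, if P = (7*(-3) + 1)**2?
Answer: 4382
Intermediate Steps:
P = 400 (P = (-21 + 1)**2 = (-20)**2 = 400)
P + 3982 = 400 + 3982 = 4382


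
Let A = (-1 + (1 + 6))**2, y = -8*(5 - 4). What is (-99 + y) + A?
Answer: -71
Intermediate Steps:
y = -8 (y = -8*1 = -8)
A = 36 (A = (-1 + 7)**2 = 6**2 = 36)
(-99 + y) + A = (-99 - 8) + 36 = -107 + 36 = -71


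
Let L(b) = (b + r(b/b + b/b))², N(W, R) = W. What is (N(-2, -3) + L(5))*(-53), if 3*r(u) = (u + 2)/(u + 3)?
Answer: -306923/225 ≈ -1364.1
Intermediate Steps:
r(u) = (2 + u)/(3*(3 + u)) (r(u) = ((u + 2)/(u + 3))/3 = ((2 + u)/(3 + u))/3 = (2 + u)/(3*(3 + u)))
L(b) = (4/15 + b)² (L(b) = (b + (2 + (b/b + b/b))/(3*(3 + (b/b + b/b))))² = (b + (2 + (1 + 1))/(3*(3 + (1 + 1))))² = (b + (2 + 2)/(3*(3 + 2)))² = (b + (⅓)*4/5)² = (b + (⅓)*(⅕)*4)² = (b + 4/15)² = (4/15 + b)²)
(N(-2, -3) + L(5))*(-53) = (-2 + (4 + 15*5)²/225)*(-53) = (-2 + (4 + 75)²/225)*(-53) = (-2 + (1/225)*79²)*(-53) = (-2 + (1/225)*6241)*(-53) = (-2 + 6241/225)*(-53) = (5791/225)*(-53) = -306923/225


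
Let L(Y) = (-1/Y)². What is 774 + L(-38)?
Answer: 1117657/1444 ≈ 774.00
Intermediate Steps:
L(Y) = Y⁻²
774 + L(-38) = 774 + (-38)⁻² = 774 + 1/1444 = 1117657/1444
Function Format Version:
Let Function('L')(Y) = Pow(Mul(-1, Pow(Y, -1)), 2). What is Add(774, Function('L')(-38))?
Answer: Rational(1117657, 1444) ≈ 774.00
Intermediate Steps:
Function('L')(Y) = Pow(Y, -2)
Add(774, Function('L')(-38)) = Add(774, Pow(-38, -2)) = Add(774, Rational(1, 1444)) = Rational(1117657, 1444)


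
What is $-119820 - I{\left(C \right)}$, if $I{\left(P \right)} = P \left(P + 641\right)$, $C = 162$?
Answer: $-249906$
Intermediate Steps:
$I{\left(P \right)} = P \left(641 + P\right)$
$-119820 - I{\left(C \right)} = -119820 - 162 \left(641 + 162\right) = -119820 - 162 \cdot 803 = -119820 - 130086 = -249906$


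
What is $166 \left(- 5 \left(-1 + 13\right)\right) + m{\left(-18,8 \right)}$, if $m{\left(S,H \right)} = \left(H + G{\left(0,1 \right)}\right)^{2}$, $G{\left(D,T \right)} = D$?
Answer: $-9896$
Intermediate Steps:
$m{\left(S,H \right)} = H^{2}$ ($m{\left(S,H \right)} = \left(H + 0\right)^{2} = H^{2}$)
$166 \left(- 5 \left(-1 + 13\right)\right) + m{\left(-18,8 \right)} = 166 \left(- 5 \left(-1 + 13\right)\right) + 8^{2} = 166 \left(\left(-5\right) 12\right) + 64 = 166 \left(-60\right) + 64 = -9960 + 64 = -9896$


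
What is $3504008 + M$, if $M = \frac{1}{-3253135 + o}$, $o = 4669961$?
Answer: $\frac{4964569638609}{1416826} \approx 3.504 \cdot 10^{6}$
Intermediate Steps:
$M = \frac{1}{1416826}$ ($M = \frac{1}{-3253135 + 4669961} = \frac{1}{1416826} \approx 7.058 \cdot 10^{-7}$)
$3504008 + M = 3504008 + \frac{1}{1416826} = \frac{4964569638609}{1416826}$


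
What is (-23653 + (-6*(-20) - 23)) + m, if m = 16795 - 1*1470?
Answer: -8231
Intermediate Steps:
m = 15325 (m = 16795 - 1470 = 15325)
(-23653 + (-6*(-20) - 23)) + m = (-23653 + (-6*(-20) - 23)) + 15325 = (-23653 + (120 - 23)) + 15325 = (-23653 + 97) + 15325 = -23556 + 15325 = -8231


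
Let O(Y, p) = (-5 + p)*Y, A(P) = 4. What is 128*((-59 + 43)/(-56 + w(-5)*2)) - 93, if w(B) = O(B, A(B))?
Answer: -1115/23 ≈ -48.478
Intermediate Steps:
O(Y, p) = Y*(-5 + p)
w(B) = -B (w(B) = B*(-5 + 4) = B*(-1) = -B)
128*((-59 + 43)/(-56 + w(-5)*2)) - 93 = 128*((-59 + 43)/(-56 - 1*(-5)*2)) - 93 = 128*(-16/(-56 + 5*2)) - 93 = 128*(-16/(-56 + 10)) - 93 = 128*(-16/(-46)) - 93 = 128*(-16*(-1/46)) - 93 = 128*(8/23) - 93 = 1024/23 - 93 = -1115/23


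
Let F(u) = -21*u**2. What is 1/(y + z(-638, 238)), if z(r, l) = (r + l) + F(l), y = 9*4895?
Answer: -1/1145869 ≈ -8.7270e-7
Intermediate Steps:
y = 44055
z(r, l) = l + r - 21*l**2 (z(r, l) = (r + l) - 21*l**2 = (l + r) - 21*l**2 = l + r - 21*l**2)
1/(y + z(-638, 238)) = 1/(44055 + (238 - 638 - 21*238**2)) = 1/(44055 + (238 - 638 - 21*56644)) = 1/(44055 + (238 - 638 - 1189524)) = 1/(44055 - 1189924) = 1/(-1145869) = -1/1145869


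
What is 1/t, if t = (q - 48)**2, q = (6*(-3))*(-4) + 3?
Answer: 1/729 ≈ 0.0013717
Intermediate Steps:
q = 75 (q = -18*(-4) + 3 = 72 + 3 = 75)
t = 729 (t = (75 - 48)**2 = 27**2 = 729)
1/t = 1/729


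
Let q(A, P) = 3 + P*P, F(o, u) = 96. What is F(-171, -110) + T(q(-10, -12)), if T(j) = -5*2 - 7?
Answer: 79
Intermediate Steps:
q(A, P) = 3 + P**2
T(j) = -17 (T(j) = -10 - 7 = -17)
F(-171, -110) + T(q(-10, -12)) = 96 - 17 = 79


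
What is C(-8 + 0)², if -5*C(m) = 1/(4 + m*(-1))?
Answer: 1/3600 ≈ 0.00027778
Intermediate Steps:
C(m) = -1/(5*(4 - m)) (C(m) = -1/(5*(4 + m*(-1))) = -1/(5*(4 - m)))
C(-8 + 0)² = (1/(5*(-4 + (-8 + 0))))² = (1/(5*(-4 - 8)))² = ((⅕)/(-12))² = ((⅕)*(-1/12))² = (-1/60)² = 1/3600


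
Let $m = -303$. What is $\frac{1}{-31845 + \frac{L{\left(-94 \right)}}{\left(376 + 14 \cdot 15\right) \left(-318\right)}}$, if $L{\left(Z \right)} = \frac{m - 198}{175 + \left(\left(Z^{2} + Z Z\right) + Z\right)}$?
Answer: $- \frac{1102745348}{35116925606893} \approx -3.1402 \cdot 10^{-5}$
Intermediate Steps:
$L{\left(Z \right)} = - \frac{501}{175 + Z + 2 Z^{2}}$ ($L{\left(Z \right)} = \frac{-303 - 198}{175 + \left(\left(Z^{2} + Z Z\right) + Z\right)} = - \frac{501}{175 + \left(\left(Z^{2} + Z^{2}\right) + Z\right)} = - \frac{501}{175 + \left(2 Z^{2} + Z\right)} = - \frac{501}{175 + \left(Z + 2 Z^{2}\right)} = - \frac{501}{175 + Z + 2 Z^{2}}$)
$\frac{1}{-31845 + \frac{L{\left(-94 \right)}}{\left(376 + 14 \cdot 15\right) \left(-318\right)}} = \frac{1}{-31845 + \frac{\left(-501\right) \frac{1}{175 - 94 + 2 \left(-94\right)^{2}}}{\left(376 + 14 \cdot 15\right) \left(-318\right)}} = \frac{1}{-31845 + \frac{\left(-501\right) \frac{1}{175 - 94 + 2 \cdot 8836}}{\left(376 + 210\right) \left(-318\right)}} = \frac{1}{-31845 + \frac{\left(-501\right) \frac{1}{175 - 94 + 17672}}{586 \left(-318\right)}} = \frac{1}{-31845 + \frac{\left(-501\right) \frac{1}{17753}}{-186348}} = \frac{1}{-31845 + \left(-501\right) \frac{1}{17753} \left(- \frac{1}{186348}\right)} = \frac{1}{-31845 - - \frac{167}{1102745348}} = \frac{1}{-31845 + \frac{167}{1102745348}} = \frac{1}{- \frac{35116925606893}{1102745348}} = - \frac{1102745348}{35116925606893}$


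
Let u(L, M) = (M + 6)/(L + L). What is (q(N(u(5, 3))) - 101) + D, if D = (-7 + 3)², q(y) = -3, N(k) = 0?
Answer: -88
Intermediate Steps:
u(L, M) = (6 + M)/(2*L) (u(L, M) = (6 + M)/((2*L)) = (6 + M)*(1/(2*L)) = (6 + M)/(2*L))
D = 16 (D = (-4)² = 16)
(q(N(u(5, 3))) - 101) + D = (-3 - 101) + 16 = -104 + 16 = -88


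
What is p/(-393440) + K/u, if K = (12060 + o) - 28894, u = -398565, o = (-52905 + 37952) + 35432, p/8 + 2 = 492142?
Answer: -218143378/21779363 ≈ -10.016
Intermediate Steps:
p = 3937120 (p = -16 + 8*492142 = -16 + 3937136 = 3937120)
o = 20479 (o = -14953 + 35432 = 20479)
K = 3645 (K = (12060 + 20479) - 28894 = 32539 - 28894 = 3645)
p/(-393440) + K/u = 3937120/(-393440) + 3645/(-398565) = 3937120*(-1/393440) + 3645*(-1/398565) = -24607/2459 - 81/8857 = -218143378/21779363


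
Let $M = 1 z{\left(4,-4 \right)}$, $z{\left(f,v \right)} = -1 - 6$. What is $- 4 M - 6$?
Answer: $22$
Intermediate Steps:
$z{\left(f,v \right)} = -7$ ($z{\left(f,v \right)} = -1 - 6 = -7$)
$M = -7$ ($M = 1 \left(-7\right) = -7$)
$- 4 M - 6 = \left(-4\right) \left(-7\right) - 6 = 28 - 6 = 22$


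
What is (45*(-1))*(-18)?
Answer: 810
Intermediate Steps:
(45*(-1))*(-18) = -45*(-18) = 810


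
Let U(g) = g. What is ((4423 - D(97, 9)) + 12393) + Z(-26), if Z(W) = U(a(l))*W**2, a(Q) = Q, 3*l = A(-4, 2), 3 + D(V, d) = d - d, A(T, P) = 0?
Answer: 16819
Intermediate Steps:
D(V, d) = -3 (D(V, d) = -3 + (d - d) = -3 + 0 = -3)
l = 0 (l = (1/3)*0 = 0)
Z(W) = 0 (Z(W) = 0*W**2 = 0)
((4423 - D(97, 9)) + 12393) + Z(-26) = ((4423 - 1*(-3)) + 12393) + 0 = ((4423 + 3) + 12393) + 0 = (4426 + 12393) + 0 = 16819 + 0 = 16819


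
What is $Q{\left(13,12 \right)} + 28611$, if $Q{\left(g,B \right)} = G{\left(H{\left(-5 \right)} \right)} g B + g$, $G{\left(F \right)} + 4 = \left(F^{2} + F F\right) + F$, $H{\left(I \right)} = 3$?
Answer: $31276$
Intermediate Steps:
$G{\left(F \right)} = -4 + F + 2 F^{2}$ ($G{\left(F \right)} = -4 + \left(\left(F^{2} + F F\right) + F\right) = -4 + \left(\left(F^{2} + F^{2}\right) + F\right) = -4 + \left(2 F^{2} + F\right) = -4 + \left(F + 2 F^{2}\right) = -4 + F + 2 F^{2}$)
$Q{\left(g,B \right)} = g + 17 B g$ ($Q{\left(g,B \right)} = \left(-4 + 3 + 2 \cdot 3^{2}\right) g B + g = \left(-4 + 3 + 2 \cdot 9\right) g B + g = \left(-4 + 3 + 18\right) g B + g = 17 g B + g = 17 B g + g = g + 17 B g$)
$Q{\left(13,12 \right)} + 28611 = 13 \left(1 + 17 \cdot 12\right) + 28611 = 13 \left(1 + 204\right) + 28611 = 13 \cdot 205 + 28611 = 2665 + 28611 = 31276$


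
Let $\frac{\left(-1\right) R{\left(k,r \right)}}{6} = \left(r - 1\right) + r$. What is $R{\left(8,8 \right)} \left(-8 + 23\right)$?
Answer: $-1350$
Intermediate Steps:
$R{\left(k,r \right)} = 6 - 12 r$ ($R{\left(k,r \right)} = - 6 \left(\left(r - 1\right) + r\right) = - 6 \left(\left(-1 + r\right) + r\right) = - 6 \left(-1 + 2 r\right) = 6 - 12 r$)
$R{\left(8,8 \right)} \left(-8 + 23\right) = \left(6 - 96\right) \left(-8 + 23\right) = \left(6 - 96\right) 15 = \left(-90\right) 15 = -1350$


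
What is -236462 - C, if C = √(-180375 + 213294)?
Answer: -236462 - √32919 ≈ -2.3664e+5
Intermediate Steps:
C = √32919 ≈ 181.44
-236462 - C = -236462 - √32919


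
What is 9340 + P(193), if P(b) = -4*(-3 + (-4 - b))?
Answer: 10140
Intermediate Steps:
P(b) = 28 + 4*b (P(b) = -4*(-7 - b) = 28 + 4*b)
9340 + P(193) = 9340 + (28 + 4*193) = 9340 + (28 + 772) = 9340 + 800 = 10140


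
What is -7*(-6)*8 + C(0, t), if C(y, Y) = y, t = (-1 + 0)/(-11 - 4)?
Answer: 336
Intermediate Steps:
t = 1/15 (t = -1/(-15) = -1*(-1/15) = 1/15 ≈ 0.066667)
-7*(-6)*8 + C(0, t) = -7*(-6)*8 + 0 = 42*8 + 0 = 336 + 0 = 336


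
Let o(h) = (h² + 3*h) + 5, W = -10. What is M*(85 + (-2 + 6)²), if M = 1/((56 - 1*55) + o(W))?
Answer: 101/76 ≈ 1.3289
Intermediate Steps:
o(h) = 5 + h² + 3*h
M = 1/76 (M = 1/((56 - 1*55) + (5 + (-10)² + 3*(-10))) = 1/((56 - 55) + (5 + 100 - 30)) = 1/(1 + 75) = 1/76 ≈ 0.013158)
M*(85 + (-2 + 6)²) = (85 + (-2 + 6)²)/76 = (85 + 4²)/76 = (85 + 16)/76 = (1/76)*101 = 101/76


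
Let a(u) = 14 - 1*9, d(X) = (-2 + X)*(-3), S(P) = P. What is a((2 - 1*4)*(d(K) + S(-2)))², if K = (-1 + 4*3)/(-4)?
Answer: 25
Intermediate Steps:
K = -11/4 (K = (-1 + 12)*(-¼) = 11*(-¼) = -11/4 ≈ -2.7500)
d(X) = 6 - 3*X
a(u) = 5 (a(u) = 14 - 9 = 5)
a((2 - 1*4)*(d(K) + S(-2)))² = 5² = 25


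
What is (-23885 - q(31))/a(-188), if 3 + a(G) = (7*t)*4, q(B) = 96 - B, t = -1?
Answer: 23950/31 ≈ 772.58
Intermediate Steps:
a(G) = -31 (a(G) = -3 + (7*(-1))*4 = -3 - 7*4 = -3 - 28 = -31)
(-23885 - q(31))/a(-188) = (-23885 - (96 - 1*31))/(-31) = (-23885 - (96 - 31))*(-1/31) = (-23885 - 1*65)*(-1/31) = (-23885 - 65)*(-1/31) = -23950*(-1/31) = 23950/31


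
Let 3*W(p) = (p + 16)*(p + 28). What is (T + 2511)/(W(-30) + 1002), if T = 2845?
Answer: 8034/1517 ≈ 5.2960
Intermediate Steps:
W(p) = (16 + p)*(28 + p)/3 (W(p) = ((p + 16)*(p + 28))/3 = ((16 + p)*(28 + p))/3 = (16 + p)*(28 + p)/3)
(T + 2511)/(W(-30) + 1002) = (2845 + 2511)/((448/3 + (⅓)*(-30)² + (44/3)*(-30)) + 1002) = 5356/((448/3 + (⅓)*900 - 440) + 1002) = 5356/((448/3 + 300 - 440) + 1002) = 5356/(28/3 + 1002) = 5356/(3034/3) = 5356*(3/3034) = 8034/1517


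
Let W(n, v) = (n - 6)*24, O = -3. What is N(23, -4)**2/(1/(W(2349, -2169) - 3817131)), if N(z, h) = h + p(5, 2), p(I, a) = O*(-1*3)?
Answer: -94022475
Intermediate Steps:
W(n, v) = -144 + 24*n (W(n, v) = (-6 + n)*24 = -144 + 24*n)
p(I, a) = 9 (p(I, a) = -(-3)*3 = -3*(-3) = 9)
N(z, h) = 9 + h (N(z, h) = h + 9 = 9 + h)
N(23, -4)**2/(1/(W(2349, -2169) - 3817131)) = (9 - 4)**2/(1/((-144 + 24*2349) - 3817131)) = 5**2/(1/((-144 + 56376) - 3817131)) = 25/(1/(56232 - 3817131)) = 25/(1/(-3760899)) = 25/(-1/3760899) = 25*(-3760899) = -94022475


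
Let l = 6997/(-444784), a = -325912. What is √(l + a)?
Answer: I*√4029755549688995/111196 ≈ 570.89*I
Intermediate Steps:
l = -6997/444784 (l = 6997*(-1/444784) = -6997/444784 ≈ -0.015731)
√(l + a) = √(-6997/444784 - 325912) = √(-144960450005/444784) = I*√4029755549688995/111196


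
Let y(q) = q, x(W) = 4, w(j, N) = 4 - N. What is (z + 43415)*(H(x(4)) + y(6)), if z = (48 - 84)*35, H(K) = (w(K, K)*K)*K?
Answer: 252930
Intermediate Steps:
H(K) = K**2*(4 - K) (H(K) = ((4 - K)*K)*K = (K*(4 - K))*K = K**2*(4 - K))
z = -1260 (z = -36*35 = -1260)
(z + 43415)*(H(x(4)) + y(6)) = (-1260 + 43415)*(4**2*(4 - 1*4) + 6) = 42155*(16*(4 - 4) + 6) = 42155*(16*0 + 6) = 42155*(0 + 6) = 42155*6 = 252930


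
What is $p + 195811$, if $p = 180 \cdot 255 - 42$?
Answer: $241669$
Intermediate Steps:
$p = 45858$ ($p = 45900 - 42 = 45858$)
$p + 195811 = 45858 + 195811 = 241669$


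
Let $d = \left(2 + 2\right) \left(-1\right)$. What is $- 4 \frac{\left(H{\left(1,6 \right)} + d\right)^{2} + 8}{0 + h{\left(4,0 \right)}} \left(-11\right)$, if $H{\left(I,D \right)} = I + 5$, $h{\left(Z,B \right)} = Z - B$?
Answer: $132$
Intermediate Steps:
$d = -4$ ($d = 4 \left(-1\right) = -4$)
$H{\left(I,D \right)} = 5 + I$
$- 4 \frac{\left(H{\left(1,6 \right)} + d\right)^{2} + 8}{0 + h{\left(4,0 \right)}} \left(-11\right) = - 4 \frac{\left(\left(5 + 1\right) - 4\right)^{2} + 8}{0 + \left(4 - 0\right)} \left(-11\right) = - 4 \frac{\left(6 - 4\right)^{2} + 8}{0 + \left(4 + 0\right)} \left(-11\right) = - 4 \frac{2^{2} + 8}{0 + 4} \left(-11\right) = - 4 \frac{4 + 8}{4} \left(-11\right) = - 4 \cdot 12 \cdot \frac{1}{4} \left(-11\right) = \left(-4\right) 3 \left(-11\right) = \left(-12\right) \left(-11\right) = 132$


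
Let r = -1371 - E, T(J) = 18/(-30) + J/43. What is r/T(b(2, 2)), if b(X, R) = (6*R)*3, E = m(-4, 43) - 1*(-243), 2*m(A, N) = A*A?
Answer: -348730/51 ≈ -6837.8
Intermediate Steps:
m(A, N) = A²/2 (m(A, N) = (A*A)/2 = A²/2)
E = 251 (E = (½)*(-4)² - 1*(-243) = (½)*16 + 243 = 8 + 243 = 251)
b(X, R) = 18*R
T(J) = -⅗ + J/43 (T(J) = 18*(-1/30) + J*(1/43) = -⅗ + J/43)
r = -1622 (r = -1371 - 1*251 = -1371 - 251 = -1622)
r/T(b(2, 2)) = -1622/(-⅗ + (18*2)/43) = -1622/(-⅗ + (1/43)*36) = -1622/(-⅗ + 36/43) = -1622/51/215 = -1622*215/51 = -348730/51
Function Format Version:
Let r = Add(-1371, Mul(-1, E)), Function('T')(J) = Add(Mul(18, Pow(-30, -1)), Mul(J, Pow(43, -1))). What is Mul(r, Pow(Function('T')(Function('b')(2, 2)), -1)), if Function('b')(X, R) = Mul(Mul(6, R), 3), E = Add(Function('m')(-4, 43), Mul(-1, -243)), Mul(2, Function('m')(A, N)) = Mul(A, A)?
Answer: Rational(-348730, 51) ≈ -6837.8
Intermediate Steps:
Function('m')(A, N) = Mul(Rational(1, 2), Pow(A, 2)) (Function('m')(A, N) = Mul(Rational(1, 2), Mul(A, A)) = Mul(Rational(1, 2), Pow(A, 2)))
E = 251 (E = Add(Mul(Rational(1, 2), Pow(-4, 2)), Mul(-1, -243)) = Add(Mul(Rational(1, 2), 16), 243) = Add(8, 243) = 251)
Function('b')(X, R) = Mul(18, R)
Function('T')(J) = Add(Rational(-3, 5), Mul(Rational(1, 43), J)) (Function('T')(J) = Add(Mul(18, Rational(-1, 30)), Mul(J, Rational(1, 43))) = Add(Rational(-3, 5), Mul(Rational(1, 43), J)))
r = -1622 (r = Add(-1371, Mul(-1, 251)) = Add(-1371, -251) = -1622)
Mul(r, Pow(Function('T')(Function('b')(2, 2)), -1)) = Mul(-1622, Pow(Add(Rational(-3, 5), Mul(Rational(1, 43), Mul(18, 2))), -1)) = Mul(-1622, Pow(Add(Rational(-3, 5), Mul(Rational(1, 43), 36)), -1)) = Mul(-1622, Pow(Add(Rational(-3, 5), Rational(36, 43)), -1)) = Mul(-1622, Pow(Rational(51, 215), -1)) = Mul(-1622, Rational(215, 51)) = Rational(-348730, 51)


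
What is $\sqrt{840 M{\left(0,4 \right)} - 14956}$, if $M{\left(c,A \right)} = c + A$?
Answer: $2 i \sqrt{2899} \approx 107.68 i$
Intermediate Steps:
$M{\left(c,A \right)} = A + c$
$\sqrt{840 M{\left(0,4 \right)} - 14956} = \sqrt{840 \left(4 + 0\right) - 14956} = \sqrt{840 \cdot 4 - 14956} = \sqrt{3360 - 14956} = \sqrt{-11596} = 2 i \sqrt{2899}$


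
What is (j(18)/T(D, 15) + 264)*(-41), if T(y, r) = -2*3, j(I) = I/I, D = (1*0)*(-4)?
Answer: -64903/6 ≈ -10817.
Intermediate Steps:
D = 0 (D = 0*(-4) = 0)
j(I) = 1
T(y, r) = -6
(j(18)/T(D, 15) + 264)*(-41) = (1/(-6) + 264)*(-41) = (1*(-⅙) + 264)*(-41) = (-⅙ + 264)*(-41) = (1583/6)*(-41) = -64903/6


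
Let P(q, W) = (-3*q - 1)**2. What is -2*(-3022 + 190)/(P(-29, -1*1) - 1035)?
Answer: 5664/6361 ≈ 0.89043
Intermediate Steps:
P(q, W) = (-1 - 3*q)**2
-2*(-3022 + 190)/(P(-29, -1*1) - 1035) = -2*(-3022 + 190)/((1 + 3*(-29))**2 - 1035) = -(-5664)/((1 - 87)**2 - 1035) = -(-5664)/((-86)**2 - 1035) = -(-5664)/(7396 - 1035) = -(-5664)/6361 = -2*(-2832/6361) = 5664/6361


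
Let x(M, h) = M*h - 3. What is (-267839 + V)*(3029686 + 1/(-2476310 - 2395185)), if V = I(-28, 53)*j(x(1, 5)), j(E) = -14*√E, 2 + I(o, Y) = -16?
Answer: -3953062638620200391/4871495 + 3719293250543388*√2/4871495 ≈ -8.1039e+11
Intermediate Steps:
x(M, h) = -3 + M*h
I(o, Y) = -18 (I(o, Y) = -2 - 16 = -18)
V = 252*√2 (V = -(-252)*√(-3 + 1*5) = -(-252)*√(-3 + 5) = -(-252)*√2 = 252*√2 ≈ 356.38)
(-267839 + V)*(3029686 + 1/(-2476310 - 2395185)) = (-267839 + 252*√2)*(3029686 + 1/(-2476310 - 2395185)) = (-267839 + 252*√2)*(3029686 + 1/(-4871495)) = (-267839 + 252*√2)*(3029686 - 1/4871495) = (-267839 + 252*√2)*(14759100200569/4871495) = -3953062638620200391/4871495 + 3719293250543388*√2/4871495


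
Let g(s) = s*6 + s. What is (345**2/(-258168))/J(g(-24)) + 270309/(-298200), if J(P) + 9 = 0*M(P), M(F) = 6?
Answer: -342924161/400967175 ≈ -0.85524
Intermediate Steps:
g(s) = 7*s (g(s) = 6*s + s = 7*s)
J(P) = -9 (J(P) = -9 + 0*6 = -9 + 0 = -9)
(345**2/(-258168))/J(g(-24)) + 270309/(-298200) = (345**2/(-258168))/(-9) + 270309/(-298200) = (119025*(-1/258168))*(-1/9) + 270309*(-1/298200) = -39675/86056*(-1/9) - 90103/99400 = 13225/258168 - 90103/99400 = -342924161/400967175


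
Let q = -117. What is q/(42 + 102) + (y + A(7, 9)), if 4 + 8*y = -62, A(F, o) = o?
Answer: -1/16 ≈ -0.062500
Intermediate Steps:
y = -33/4 (y = -½ + (⅛)*(-62) = -½ - 31/4 = -33/4 ≈ -8.2500)
q/(42 + 102) + (y + A(7, 9)) = -117/(42 + 102) + (-33/4 + 9) = -117/144 + ¾ = -117*1/144 + ¾ = -13/16 + ¾ = -1/16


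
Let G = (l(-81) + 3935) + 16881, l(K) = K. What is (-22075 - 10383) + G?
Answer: -11723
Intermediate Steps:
G = 20735 (G = (-81 + 3935) + 16881 = 3854 + 16881 = 20735)
(-22075 - 10383) + G = (-22075 - 10383) + 20735 = -32458 + 20735 = -11723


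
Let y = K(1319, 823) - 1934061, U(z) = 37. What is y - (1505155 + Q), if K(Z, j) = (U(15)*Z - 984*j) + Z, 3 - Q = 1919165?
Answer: -2279764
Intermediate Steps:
Q = -1919162 (Q = 3 - 1*1919165 = 3 - 1919165 = -1919162)
K(Z, j) = -984*j + 38*Z (K(Z, j) = (37*Z - 984*j) + Z = (-984*j + 37*Z) + Z = -984*j + 38*Z)
y = -2693771 (y = (-984*823 + 38*1319) - 1934061 = (-809832 + 50122) - 1934061 = -759710 - 1934061 = -2693771)
y - (1505155 + Q) = -2693771 - (1505155 - 1919162) = -2693771 - 1*(-414007) = -2693771 + 414007 = -2279764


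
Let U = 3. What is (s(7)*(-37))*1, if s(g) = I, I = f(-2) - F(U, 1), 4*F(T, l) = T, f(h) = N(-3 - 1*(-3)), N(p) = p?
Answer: 111/4 ≈ 27.750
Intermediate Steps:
f(h) = 0 (f(h) = -3 - 1*(-3) = -3 + 3 = 0)
F(T, l) = T/4
I = -3/4 (I = 0 - 3/4 = -3/4 ≈ -0.75000)
s(g) = -3/4
(s(7)*(-37))*1 = -3/4*(-37)*1 = (111/4)*1 = 111/4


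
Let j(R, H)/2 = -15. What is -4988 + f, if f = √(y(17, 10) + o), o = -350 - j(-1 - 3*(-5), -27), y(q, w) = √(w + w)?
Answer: -4988 + I*√(320 - 2*√5) ≈ -4988.0 + 17.763*I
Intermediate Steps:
j(R, H) = -30 (j(R, H) = 2*(-15) = -30)
y(q, w) = √2*√w (y(q, w) = √(2*w) = √2*√w)
o = -320 (o = -350 - 1*(-30) = -350 + 30 = -320)
f = √(-320 + 2*√5) (f = √(√2*√10 - 320) = √(2*√5 - 320) = √(-320 + 2*√5) ≈ 17.763*I)
-4988 + f = -4988 + √(-320 + 2*√5)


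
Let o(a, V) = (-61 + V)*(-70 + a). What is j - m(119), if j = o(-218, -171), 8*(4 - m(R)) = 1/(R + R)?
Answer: 127210049/1904 ≈ 66812.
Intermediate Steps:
m(R) = 4 - 1/(16*R) (m(R) = 4 - 1/(8*(R + R)) = 4 - 1/(2*R)/8 = 4 - 1/(16*R))
o(a, V) = (-70 + a)*(-61 + V)
j = 66816 (j = 4270 - 70*(-171) - 61*(-218) - 171*(-218) = 4270 + 11970 + 13298 + 37278 = 66816)
j - m(119) = 66816 - (4 - 1/16/119) = 66816 - (4 - 1/16*1/119) = 66816 - (4 - 1/1904) = 66816 - 1*7615/1904 = 66816 - 7615/1904 = 127210049/1904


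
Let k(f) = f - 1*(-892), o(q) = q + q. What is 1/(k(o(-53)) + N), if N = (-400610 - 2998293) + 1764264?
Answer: -1/1633853 ≈ -6.1205e-7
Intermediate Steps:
o(q) = 2*q
k(f) = 892 + f (k(f) = f + 892 = 892 + f)
N = -1634639 (N = -3398903 + 1764264 = -1634639)
1/(k(o(-53)) + N) = 1/((892 + 2*(-53)) - 1634639) = 1/((892 - 106) - 1634639) = 1/(786 - 1634639) = 1/(-1633853) = -1/1633853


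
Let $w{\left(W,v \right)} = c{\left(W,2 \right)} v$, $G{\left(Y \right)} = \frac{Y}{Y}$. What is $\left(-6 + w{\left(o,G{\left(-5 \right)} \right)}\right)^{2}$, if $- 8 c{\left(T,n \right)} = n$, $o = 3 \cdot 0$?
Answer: $\frac{625}{16} \approx 39.063$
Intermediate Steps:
$o = 0$
$c{\left(T,n \right)} = - \frac{n}{8}$
$G{\left(Y \right)} = 1$
$w{\left(W,v \right)} = - \frac{v}{4}$ ($w{\left(W,v \right)} = \left(- \frac{1}{8}\right) 2 v = - \frac{v}{4}$)
$\left(-6 + w{\left(o,G{\left(-5 \right)} \right)}\right)^{2} = \left(-6 - \frac{1}{4}\right)^{2} = \left(- \frac{25}{4}\right)^{2} = \frac{625}{16}$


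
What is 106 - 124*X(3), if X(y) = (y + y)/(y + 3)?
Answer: -18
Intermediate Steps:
X(y) = 2*y/(3 + y) (X(y) = (2*y)/(3 + y) = 2*y/(3 + y))
106 - 124*X(3) = 106 - 248*3/(3 + 3) = 106 - 248*3/6 = 106 - 124*1 = 106 - 124 = -18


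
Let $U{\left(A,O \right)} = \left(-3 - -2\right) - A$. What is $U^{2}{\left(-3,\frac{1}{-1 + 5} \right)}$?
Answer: $4$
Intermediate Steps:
$U{\left(A,O \right)} = -1 - A$ ($U{\left(A,O \right)} = \left(-3 + 2\right) - A = -1 - A$)
$U^{2}{\left(-3,\frac{1}{-1 + 5} \right)} = \left(-1 - -3\right)^{2} = \left(-1 + 3\right)^{2} = 2^{2} = 4$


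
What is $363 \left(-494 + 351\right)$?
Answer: $-51909$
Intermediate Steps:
$363 \left(-494 + 351\right) = 363 \left(-143\right) = -51909$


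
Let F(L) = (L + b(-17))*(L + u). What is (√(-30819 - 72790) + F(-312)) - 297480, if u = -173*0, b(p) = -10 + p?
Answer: -191712 + I*√103609 ≈ -1.9171e+5 + 321.88*I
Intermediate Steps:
u = 0
F(L) = L*(-27 + L) (F(L) = (L + (-10 - 17))*(L + 0) = (L - 27)*L = (-27 + L)*L = L*(-27 + L))
(√(-30819 - 72790) + F(-312)) - 297480 = (√(-30819 - 72790) - 312*(-27 - 312)) - 297480 = (√(-103609) - 312*(-339)) - 297480 = (I*√103609 + 105768) - 297480 = (105768 + I*√103609) - 297480 = -191712 + I*√103609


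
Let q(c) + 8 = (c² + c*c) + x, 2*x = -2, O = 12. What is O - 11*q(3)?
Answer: -87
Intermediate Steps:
x = -1 (x = (½)*(-2) = -1)
q(c) = -9 + 2*c² (q(c) = -8 + ((c² + c*c) - 1) = -8 + ((c² + c²) - 1) = -8 + (2*c² - 1) = -8 + (-1 + 2*c²) = -9 + 2*c²)
O - 11*q(3) = 12 - 11*(-9 + 2*3²) = 12 - 11*(-9 + 2*9) = 12 - 11*(-9 + 18) = 12 - 11*9 = 12 - 99 = -87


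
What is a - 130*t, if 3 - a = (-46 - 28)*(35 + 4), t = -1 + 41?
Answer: -2311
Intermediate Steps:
t = 40
a = 2889 (a = 3 - (-46 - 28)*(35 + 4) = 3 - (-74)*39 = 3 - 1*(-2886) = 3 + 2886 = 2889)
a - 130*t = 2889 - 130*40 = 2889 - 5200 = -2311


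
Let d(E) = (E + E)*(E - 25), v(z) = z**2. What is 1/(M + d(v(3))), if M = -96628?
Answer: -1/96916 ≈ -1.0318e-5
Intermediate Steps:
d(E) = 2*E*(-25 + E) (d(E) = (2*E)*(-25 + E) = 2*E*(-25 + E))
1/(M + d(v(3))) = 1/(-96628 + 2*3**2*(-25 + 3**2)) = 1/(-96628 + 2*9*(-25 + 9)) = 1/(-96628 + 2*9*(-16)) = 1/(-96628 - 288) = 1/(-96916) = -1/96916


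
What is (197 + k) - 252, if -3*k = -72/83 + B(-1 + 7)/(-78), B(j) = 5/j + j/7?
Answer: -44623055/815724 ≈ -54.704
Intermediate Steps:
B(j) = 5/j + j/7 (B(j) = 5/j + j*(1/7) = 5/j + j/7)
k = 241765/815724 (k = -(-72/83 + (5/(-1 + 7) + (-1 + 7)/7)/(-78))/3 = -(-72*1/83 + (5/6 + (1/7)*6)*(-1/78))/3 = -(-72/83 + (5*(1/6) + 6/7)*(-1/78))/3 = -(-72/83 + (5/6 + 6/7)*(-1/78))/3 = -(-72/83 + (71/42)*(-1/78))/3 = -(-72/83 - 71/3276)/3 = -1/3*(-241765/271908) = 241765/815724 ≈ 0.29638)
(197 + k) - 252 = (197 + 241765/815724) - 252 = 160939393/815724 - 252 = -44623055/815724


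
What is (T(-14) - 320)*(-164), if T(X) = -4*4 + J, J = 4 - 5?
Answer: 55268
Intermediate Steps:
J = -1
T(X) = -17 (T(X) = -4*4 - 1 = -16 - 1 = -17)
(T(-14) - 320)*(-164) = (-17 - 320)*(-164) = -337*(-164) = 55268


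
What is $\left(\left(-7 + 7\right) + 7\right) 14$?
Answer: $98$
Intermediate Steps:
$\left(\left(-7 + 7\right) + 7\right) 14 = \left(0 + 7\right) 14 = 7 \cdot 14 = 98$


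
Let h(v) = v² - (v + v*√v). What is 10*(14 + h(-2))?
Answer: 200 + 20*I*√2 ≈ 200.0 + 28.284*I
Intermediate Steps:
h(v) = v² - v - v^(3/2) (h(v) = v² - (v + v^(3/2)) = v² + (-v - v^(3/2)) = v² - v - v^(3/2))
10*(14 + h(-2)) = 10*(14 + ((-2)² - 1*(-2) - (-2)^(3/2))) = 10*(14 + (4 + 2 - (-2)*I*√2)) = 10*(14 + (4 + 2 + 2*I*√2)) = 10*(14 + (6 + 2*I*√2)) = 10*(20 + 2*I*√2) = 200 + 20*I*√2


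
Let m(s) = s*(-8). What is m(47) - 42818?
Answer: -43194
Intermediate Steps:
m(s) = -8*s
m(47) - 42818 = -8*47 - 42818 = -376 - 42818 = -43194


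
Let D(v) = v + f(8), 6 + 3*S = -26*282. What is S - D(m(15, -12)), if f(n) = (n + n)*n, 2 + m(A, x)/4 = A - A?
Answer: -2566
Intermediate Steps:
m(A, x) = -8 (m(A, x) = -8 + 4*(A - A) = -8 + 4*0 = -8 + 0 = -8)
f(n) = 2*n² (f(n) = (2*n)*n = 2*n²)
S = -2446 (S = -2 + (-26*282)/3 = -2 + (⅓)*(-7332) = -2 - 2444 = -2446)
D(v) = 128 + v (D(v) = v + 2*8² = v + 2*64 = v + 128 = 128 + v)
S - D(m(15, -12)) = -2446 - (128 - 8) = -2446 - 1*120 = -2446 - 120 = -2566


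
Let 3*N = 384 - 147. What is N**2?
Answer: 6241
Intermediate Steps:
N = 79 (N = (384 - 147)/3 = (1/3)*237 = 79)
N**2 = 79**2 = 6241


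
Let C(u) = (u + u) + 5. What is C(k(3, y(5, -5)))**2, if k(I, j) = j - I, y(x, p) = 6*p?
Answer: 3721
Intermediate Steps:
C(u) = 5 + 2*u (C(u) = 2*u + 5 = 5 + 2*u)
C(k(3, y(5, -5)))**2 = (5 + 2*(6*(-5) - 1*3))**2 = (5 + 2*(-30 - 3))**2 = (5 + 2*(-33))**2 = (5 - 66)**2 = (-61)**2 = 3721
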